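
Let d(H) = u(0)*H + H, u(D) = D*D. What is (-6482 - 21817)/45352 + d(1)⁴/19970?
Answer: -282542839/452839720 ≈ -0.62394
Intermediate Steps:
u(D) = D²
d(H) = H (d(H) = 0²*H + H = 0*H + H = 0 + H = H)
(-6482 - 21817)/45352 + d(1)⁴/19970 = (-6482 - 21817)/45352 + 1⁴/19970 = -28299*1/45352 + 1*(1/19970) = -28299/45352 + 1/19970 = -282542839/452839720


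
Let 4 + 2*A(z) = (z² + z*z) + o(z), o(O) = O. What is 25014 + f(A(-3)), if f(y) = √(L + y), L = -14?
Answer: 25014 + I*√34/2 ≈ 25014.0 + 2.9155*I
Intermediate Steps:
A(z) = -2 + z² + z/2 (A(z) = -2 + ((z² + z*z) + z)/2 = -2 + ((z² + z²) + z)/2 = -2 + (2*z² + z)/2 = -2 + (z + 2*z²)/2 = -2 + (z² + z/2) = -2 + z² + z/2)
f(y) = √(-14 + y)
25014 + f(A(-3)) = 25014 + √(-14 + (-2 + (-3)² + (½)*(-3))) = 25014 + √(-14 + (-2 + 9 - 3/2)) = 25014 + √(-14 + 11/2) = 25014 + √(-17/2) = 25014 + I*√34/2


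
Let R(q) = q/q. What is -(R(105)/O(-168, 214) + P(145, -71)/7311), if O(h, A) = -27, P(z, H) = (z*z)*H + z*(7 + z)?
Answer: 13239052/65799 ≈ 201.20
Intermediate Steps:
R(q) = 1
P(z, H) = H*z² + z*(7 + z) (P(z, H) = z²*H + z*(7 + z) = H*z² + z*(7 + z))
-(R(105)/O(-168, 214) + P(145, -71)/7311) = -(1/(-27) + (145*(7 + 145 - 71*145))/7311) = -(1*(-1/27) + (145*(7 + 145 - 10295))*(1/7311)) = -(-1/27 + (145*(-10143))*(1/7311)) = -(-1/27 - 1470735*1/7311) = -(-1/27 - 490245/2437) = -1*(-13239052/65799) = 13239052/65799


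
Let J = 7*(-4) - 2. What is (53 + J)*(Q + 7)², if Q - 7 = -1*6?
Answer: 1472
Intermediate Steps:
Q = 1 (Q = 7 - 1*6 = 7 - 6 = 1)
J = -30 (J = -28 - 2 = -30)
(53 + J)*(Q + 7)² = (53 - 30)*(1 + 7)² = 23*8² = 23*64 = 1472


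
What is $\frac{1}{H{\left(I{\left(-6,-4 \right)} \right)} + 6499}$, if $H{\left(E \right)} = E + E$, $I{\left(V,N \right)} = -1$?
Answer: $\frac{1}{6497} \approx 0.00015392$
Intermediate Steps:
$H{\left(E \right)} = 2 E$
$\frac{1}{H{\left(I{\left(-6,-4 \right)} \right)} + 6499} = \frac{1}{2 \left(-1\right) + 6499} = \frac{1}{-2 + 6499} = \frac{1}{6497}$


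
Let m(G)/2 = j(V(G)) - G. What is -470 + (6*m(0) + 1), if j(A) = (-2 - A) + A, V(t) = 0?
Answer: -493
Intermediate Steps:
j(A) = -2
m(G) = -4 - 2*G (m(G) = 2*(-2 - G) = -4 - 2*G)
-470 + (6*m(0) + 1) = -470 + (6*(-4 - 2*0) + 1) = -470 + (6*(-4 + 0) + 1) = -470 + (6*(-4) + 1) = -470 + (-24 + 1) = -470 - 23 = -493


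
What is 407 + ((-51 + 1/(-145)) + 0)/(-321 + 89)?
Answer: 3424719/8410 ≈ 407.22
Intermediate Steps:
407 + ((-51 + 1/(-145)) + 0)/(-321 + 89) = 407 + ((-51 - 1/145) + 0)/(-232) = 407 + (-7396/145 + 0)*(-1/232) = 407 - 7396/145*(-1/232) = 407 + 1849/8410 = 3424719/8410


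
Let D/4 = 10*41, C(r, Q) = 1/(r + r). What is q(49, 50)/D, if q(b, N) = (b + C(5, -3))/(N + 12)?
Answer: 491/1016800 ≈ 0.00048289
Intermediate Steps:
C(r, Q) = 1/(2*r)
q(b, N) = (⅒ + b)/(12 + N) (q(b, N) = (b + (½)/5)/(N + 12) = (b + (½)*(⅕))/(12 + N) = (b + ⅒)/(12 + N) = (⅒ + b)/(12 + N))
D = 1640 (D = 4*(10*41) = 4*410 = 1640)
q(49, 50)/D = ((⅒ + 49)/(12 + 50))/1640 = ((491/10)/62)*(1/1640) = ((1/62)*(491/10))*(1/1640) = (491/620)*(1/1640) = 491/1016800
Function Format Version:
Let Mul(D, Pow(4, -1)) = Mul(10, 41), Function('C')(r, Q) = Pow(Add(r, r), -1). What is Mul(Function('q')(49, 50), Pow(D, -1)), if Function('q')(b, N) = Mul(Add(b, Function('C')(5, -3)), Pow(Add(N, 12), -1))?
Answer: Rational(491, 1016800) ≈ 0.00048289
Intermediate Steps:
Function('C')(r, Q) = Mul(Rational(1, 2), Pow(r, -1)) (Function('C')(r, Q) = Pow(Mul(2, r), -1) = Mul(Rational(1, 2), Pow(r, -1)))
Function('q')(b, N) = Mul(Pow(Add(12, N), -1), Add(Rational(1, 10), b)) (Function('q')(b, N) = Mul(Add(b, Mul(Rational(1, 2), Pow(5, -1))), Pow(Add(N, 12), -1)) = Mul(Add(b, Mul(Rational(1, 2), Rational(1, 5))), Pow(Add(12, N), -1)) = Mul(Add(b, Rational(1, 10)), Pow(Add(12, N), -1)) = Mul(Add(Rational(1, 10), b), Pow(Add(12, N), -1)) = Mul(Pow(Add(12, N), -1), Add(Rational(1, 10), b)))
D = 1640 (D = Mul(4, Mul(10, 41)) = Mul(4, 410) = 1640)
Mul(Function('q')(49, 50), Pow(D, -1)) = Mul(Mul(Pow(Add(12, 50), -1), Add(Rational(1, 10), 49)), Pow(1640, -1)) = Mul(Mul(Pow(62, -1), Rational(491, 10)), Rational(1, 1640)) = Mul(Mul(Rational(1, 62), Rational(491, 10)), Rational(1, 1640)) = Mul(Rational(491, 620), Rational(1, 1640)) = Rational(491, 1016800)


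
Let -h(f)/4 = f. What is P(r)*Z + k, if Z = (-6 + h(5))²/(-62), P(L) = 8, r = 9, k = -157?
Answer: -7571/31 ≈ -244.23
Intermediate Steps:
h(f) = -4*f
Z = -338/31 (Z = (-6 - 4*5)²/(-62) = (-6 - 20)²*(-1/62) = (-26)²*(-1/62) = 676*(-1/62) = -338/31 ≈ -10.903)
P(r)*Z + k = 8*(-338/31) - 157 = -2704/31 - 157 = -7571/31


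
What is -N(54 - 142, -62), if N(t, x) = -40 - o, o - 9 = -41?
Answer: 8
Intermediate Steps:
o = -32 (o = 9 - 41 = -32)
N(t, x) = -8 (N(t, x) = -40 - 1*(-32) = -40 + 32 = -8)
-N(54 - 142, -62) = -1*(-8) = 8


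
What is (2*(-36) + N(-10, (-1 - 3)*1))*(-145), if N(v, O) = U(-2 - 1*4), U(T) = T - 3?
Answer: 11745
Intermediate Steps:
U(T) = -3 + T
N(v, O) = -9 (N(v, O) = -3 + (-2 - 1*4) = -3 + (-2 - 4) = -3 - 6 = -9)
(2*(-36) + N(-10, (-1 - 3)*1))*(-145) = (2*(-36) - 9)*(-145) = (-72 - 9)*(-145) = -81*(-145) = 11745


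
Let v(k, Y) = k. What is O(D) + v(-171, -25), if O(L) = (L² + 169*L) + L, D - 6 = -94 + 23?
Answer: -6996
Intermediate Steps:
D = -65 (D = 6 + (-94 + 23) = 6 - 71 = -65)
O(L) = L² + 170*L
O(D) + v(-171, -25) = -65*(170 - 65) - 171 = -65*105 - 171 = -6825 - 171 = -6996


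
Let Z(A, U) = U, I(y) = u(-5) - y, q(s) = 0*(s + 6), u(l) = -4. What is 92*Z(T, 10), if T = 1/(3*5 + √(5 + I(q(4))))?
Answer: 920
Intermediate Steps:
q(s) = 0 (q(s) = 0*(6 + s) = 0)
I(y) = -4 - y
T = 1/16 (T = 1/(3*5 + √(5 + (-4 - 1*0))) = 1/(15 + √(5 + (-4 + 0))) = 1/(15 + √(5 - 4)) = 1/(15 + √1) = 1/(15 + 1) = 1/16 ≈ 0.062500)
92*Z(T, 10) = 92*10 = 920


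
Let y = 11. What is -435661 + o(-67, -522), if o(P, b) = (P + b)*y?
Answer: -442140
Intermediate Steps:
o(P, b) = 11*P + 11*b (o(P, b) = (P + b)*11 = 11*P + 11*b)
-435661 + o(-67, -522) = -435661 + (11*(-67) + 11*(-522)) = -435661 + (-737 - 5742) = -435661 - 6479 = -442140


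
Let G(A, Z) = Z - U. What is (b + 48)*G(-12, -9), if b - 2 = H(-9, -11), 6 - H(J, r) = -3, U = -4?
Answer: -295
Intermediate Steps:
H(J, r) = 9 (H(J, r) = 6 - 1*(-3) = 6 + 3 = 9)
b = 11 (b = 2 + 9 = 11)
G(A, Z) = 4 + Z (G(A, Z) = Z - 1*(-4) = Z + 4 = 4 + Z)
(b + 48)*G(-12, -9) = (11 + 48)*(4 - 9) = 59*(-5) = -295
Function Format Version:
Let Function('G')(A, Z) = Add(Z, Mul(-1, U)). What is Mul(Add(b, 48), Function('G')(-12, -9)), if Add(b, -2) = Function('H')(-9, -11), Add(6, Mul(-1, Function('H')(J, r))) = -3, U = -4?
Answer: -295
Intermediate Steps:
Function('H')(J, r) = 9 (Function('H')(J, r) = Add(6, Mul(-1, -3)) = Add(6, 3) = 9)
b = 11 (b = Add(2, 9) = 11)
Function('G')(A, Z) = Add(4, Z) (Function('G')(A, Z) = Add(Z, Mul(-1, -4)) = Add(Z, 4) = Add(4, Z))
Mul(Add(b, 48), Function('G')(-12, -9)) = Mul(Add(11, 48), Add(4, -9)) = Mul(59, -5) = -295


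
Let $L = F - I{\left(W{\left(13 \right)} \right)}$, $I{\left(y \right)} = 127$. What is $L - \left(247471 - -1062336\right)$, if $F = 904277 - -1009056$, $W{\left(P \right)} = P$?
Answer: $603399$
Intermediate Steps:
$F = 1913333$ ($F = 904277 + 1009056 = 1913333$)
$L = 1913206$ ($L = 1913333 - 127 = 1913206$)
$L - \left(247471 - -1062336\right) = 1913206 - \left(247471 - -1062336\right) = 1913206 - \left(247471 + 1062336\right) = 1913206 - 1309807 = 603399$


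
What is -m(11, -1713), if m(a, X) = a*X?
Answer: 18843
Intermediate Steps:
m(a, X) = X*a
-m(11, -1713) = -(-1713)*11 = -1*(-18843) = 18843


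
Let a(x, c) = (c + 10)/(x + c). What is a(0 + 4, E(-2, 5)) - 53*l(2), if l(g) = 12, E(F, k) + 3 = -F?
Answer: -633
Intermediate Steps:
E(F, k) = -3 - F
a(x, c) = (10 + c)/(c + x)
a(0 + 4, E(-2, 5)) - 53*l(2) = (10 + (-3 - 1*(-2)))/((-3 - 1*(-2)) + (0 + 4)) - 53*12 = (10 + (-3 + 2))/((-3 + 2) + 4) - 636 = (10 - 1)/(-1 + 4) - 636 = 9/3 - 636 = (⅓)*9 - 636 = 3 - 636 = -633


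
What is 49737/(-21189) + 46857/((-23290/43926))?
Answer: -7268869677788/82248635 ≈ -88377.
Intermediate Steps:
49737/(-21189) + 46857/((-23290/43926)) = 49737*(-1/21189) + 46857/((-23290*1/43926)) = -16579/7063 + 46857/(-11645/21963) = -16579/7063 + 46857*(-21963/11645) = -16579/7063 - 1029120291/11645 = -7268869677788/82248635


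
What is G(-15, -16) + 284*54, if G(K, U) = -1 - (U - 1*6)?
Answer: 15357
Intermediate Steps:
G(K, U) = 5 - U (G(K, U) = -1 - (U - 6) = -1 - (-6 + U) = -1 + (6 - U) = 5 - U)
G(-15, -16) + 284*54 = (5 - 1*(-16)) + 284*54 = (5 + 16) + 15336 = 21 + 15336 = 15357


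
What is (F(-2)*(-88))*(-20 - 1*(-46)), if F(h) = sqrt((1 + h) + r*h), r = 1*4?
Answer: -6864*I ≈ -6864.0*I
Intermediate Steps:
r = 4
F(h) = sqrt(1 + 5*h) (F(h) = sqrt((1 + h) + 4*h) = sqrt(1 + 5*h))
(F(-2)*(-88))*(-20 - 1*(-46)) = (sqrt(1 + 5*(-2))*(-88))*(-20 - 1*(-46)) = (sqrt(1 - 10)*(-88))*(-20 + 46) = (sqrt(-9)*(-88))*26 = ((3*I)*(-88))*26 = -264*I*26 = -6864*I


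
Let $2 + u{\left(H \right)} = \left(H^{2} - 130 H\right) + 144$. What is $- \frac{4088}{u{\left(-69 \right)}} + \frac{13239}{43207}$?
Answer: $\frac{7034431}{599410711} \approx 0.011736$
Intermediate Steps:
$u{\left(H \right)} = 142 + H^{2} - 130 H$ ($u{\left(H \right)} = -2 + \left(\left(H^{2} - 130 H\right) + 144\right) = -2 + \left(144 + H^{2} - 130 H\right) = 142 + H^{2} - 130 H$)
$- \frac{4088}{u{\left(-69 \right)}} + \frac{13239}{43207} = - \frac{4088}{142 + \left(-69\right)^{2} - -8970} + \frac{13239}{43207} = - \frac{4088}{142 + 4761 + 8970} + 13239 \cdot \frac{1}{43207} = - \frac{4088}{13873} + \frac{13239}{43207} = \frac{7034431}{599410711}$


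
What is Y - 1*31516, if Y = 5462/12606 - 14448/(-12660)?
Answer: -209560372123/6649665 ≈ -31514.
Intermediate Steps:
Y = 10470017/6649665 (Y = 5462*(1/12606) - 14448*(-1/12660) = 2731/6303 + 1204/1055 = 10470017/6649665 ≈ 1.5745)
Y - 1*31516 = 10470017/6649665 - 1*31516 = 10470017/6649665 - 31516 = -209560372123/6649665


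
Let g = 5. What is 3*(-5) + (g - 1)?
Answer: -11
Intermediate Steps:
3*(-5) + (g - 1) = 3*(-5) + (5 - 1) = -15 + 4 = -11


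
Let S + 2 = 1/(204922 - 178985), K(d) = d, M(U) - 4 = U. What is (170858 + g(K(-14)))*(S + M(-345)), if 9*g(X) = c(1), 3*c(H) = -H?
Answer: -41040514974350/700299 ≈ -5.8604e+7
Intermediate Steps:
M(U) = 4 + U
c(H) = -H/3 (c(H) = (-H)/3 = -H/3)
g(X) = -1/27 (g(X) = (-⅓*1)/9 = (⅑)*(-⅓) = -1/27)
S = -51873/25937 (S = -2 + 1/(204922 - 178985) = -2 + 1/25937 = -51873/25937 ≈ -2.0000)
(170858 + g(K(-14)))*(S + M(-345)) = (170858 - 1/27)*(-51873/25937 + (4 - 345)) = 4613165*(-51873/25937 - 341)/27 = (4613165/27)*(-8896390/25937) = -41040514974350/700299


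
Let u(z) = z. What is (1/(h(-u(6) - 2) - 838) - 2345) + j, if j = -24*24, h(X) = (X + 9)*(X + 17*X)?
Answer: -2868423/982 ≈ -2921.0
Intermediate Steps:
h(X) = 18*X*(9 + X) (h(X) = (9 + X)*(18*X) = 18*X*(9 + X))
j = -576
(1/(h(-u(6) - 2) - 838) - 2345) + j = (1/(18*(-1*6 - 2)*(9 + (-1*6 - 2)) - 838) - 2345) - 576 = (1/(18*(-6 - 2)*(9 + (-6 - 2)) - 838) - 2345) - 576 = (1/(18*(-8)*(9 - 8) - 838) - 2345) - 576 = (1/(18*(-8)*1 - 838) - 2345) - 576 = (1/(-144 - 838) - 2345) - 576 = (1/(-982) - 2345) - 576 = (-1/982 - 2345) - 576 = -2302791/982 - 576 = -2868423/982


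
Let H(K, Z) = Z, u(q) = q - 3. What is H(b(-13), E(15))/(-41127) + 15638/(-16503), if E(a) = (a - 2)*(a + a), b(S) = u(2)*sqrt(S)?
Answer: -216526732/226239627 ≈ -0.95707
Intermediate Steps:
u(q) = -3 + q
b(S) = -sqrt(S) (b(S) = (-3 + 2)*sqrt(S) = -sqrt(S))
E(a) = 2*a*(-2 + a) (E(a) = (-2 + a)*(2*a) = 2*a*(-2 + a))
H(b(-13), E(15))/(-41127) + 15638/(-16503) = (2*15*(-2 + 15))/(-41127) + 15638/(-16503) = (2*15*13)*(-1/41127) + 15638*(-1/16503) = 390*(-1/41127) - 15638/16503 = -130/13709 - 15638/16503 = -216526732/226239627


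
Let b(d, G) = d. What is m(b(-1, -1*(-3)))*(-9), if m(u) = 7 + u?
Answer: -54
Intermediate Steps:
m(b(-1, -1*(-3)))*(-9) = (7 - 1)*(-9) = 6*(-9) = -54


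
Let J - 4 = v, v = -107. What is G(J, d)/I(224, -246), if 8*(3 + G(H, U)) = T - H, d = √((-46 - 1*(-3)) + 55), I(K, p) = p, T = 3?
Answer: -1/24 ≈ -0.041667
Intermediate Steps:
J = -103 (J = 4 - 107 = -103)
d = 2*√3 (d = √((-46 + 3) + 55) = √(-43 + 55) = √12 = 2*√3 ≈ 3.4641)
G(H, U) = -21/8 - H/8 (G(H, U) = -3 + (3 - H)/8 = -3 + (3/8 - H/8) = -21/8 - H/8)
G(J, d)/I(224, -246) = (-21/8 - ⅛*(-103))/(-246) = (-21/8 + 103/8)*(-1/246) = (41/4)*(-1/246) = -1/24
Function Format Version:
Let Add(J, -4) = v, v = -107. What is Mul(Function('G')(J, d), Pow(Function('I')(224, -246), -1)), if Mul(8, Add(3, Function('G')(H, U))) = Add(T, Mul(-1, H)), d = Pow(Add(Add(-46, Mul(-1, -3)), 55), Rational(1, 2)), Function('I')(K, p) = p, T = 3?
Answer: Rational(-1, 24) ≈ -0.041667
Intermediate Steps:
J = -103 (J = Add(4, -107) = -103)
d = Mul(2, Pow(3, Rational(1, 2))) (d = Pow(Add(Add(-46, 3), 55), Rational(1, 2)) = Pow(Add(-43, 55), Rational(1, 2)) = Pow(12, Rational(1, 2)) = Mul(2, Pow(3, Rational(1, 2))) ≈ 3.4641)
Function('G')(H, U) = Add(Rational(-21, 8), Mul(Rational(-1, 8), H)) (Function('G')(H, U) = Add(-3, Mul(Rational(1, 8), Add(3, Mul(-1, H)))) = Add(-3, Add(Rational(3, 8), Mul(Rational(-1, 8), H))) = Add(Rational(-21, 8), Mul(Rational(-1, 8), H)))
Mul(Function('G')(J, d), Pow(Function('I')(224, -246), -1)) = Mul(Add(Rational(-21, 8), Mul(Rational(-1, 8), -103)), Pow(-246, -1)) = Mul(Add(Rational(-21, 8), Rational(103, 8)), Rational(-1, 246)) = Mul(Rational(41, 4), Rational(-1, 246)) = Rational(-1, 24)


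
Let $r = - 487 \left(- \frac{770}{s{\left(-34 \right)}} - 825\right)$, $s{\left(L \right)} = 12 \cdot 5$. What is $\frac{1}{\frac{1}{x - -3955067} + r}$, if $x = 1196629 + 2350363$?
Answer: $\frac{45012354}{18366158238797} \approx 2.4508 \cdot 10^{-6}$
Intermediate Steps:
$s{\left(L \right)} = 60$
$x = 3546992$
$r = \frac{2448149}{6}$ ($r = - 487 \left(- \frac{770}{60} - 825\right) = - 487 \left(\left(-770\right) \frac{1}{60} - 825\right) = - 487 \left(- \frac{77}{6} - 825\right) = \left(-487\right) \left(- \frac{5027}{6}\right) = \frac{2448149}{6} \approx 4.0803 \cdot 10^{5}$)
$\frac{1}{\frac{1}{x - -3955067} + r} = \frac{1}{\frac{1}{3546992 - -3955067} + \frac{2448149}{6}} = \frac{1}{\frac{1}{3546992 + 3955067} + \frac{2448149}{6}} = \frac{1}{\frac{1}{7502059} + \frac{2448149}{6}} = \frac{1}{\frac{18366158238797}{45012354}} = \frac{45012354}{18366158238797}$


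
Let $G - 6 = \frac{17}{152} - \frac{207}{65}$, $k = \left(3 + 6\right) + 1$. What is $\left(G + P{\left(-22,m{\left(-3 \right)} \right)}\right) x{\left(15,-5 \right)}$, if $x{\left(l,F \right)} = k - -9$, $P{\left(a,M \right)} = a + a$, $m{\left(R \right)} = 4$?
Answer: $- \frac{405799}{520} \approx -780.38$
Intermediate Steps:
$k = 10$ ($k = 9 + 1 = 10$)
$P{\left(a,M \right)} = 2 a$
$x{\left(l,F \right)} = 19$ ($x{\left(l,F \right)} = 10 - -9 = 10 + 9 = 19$)
$G = \frac{28921}{9880}$ ($G = 6 + \left(\frac{17}{152} - \frac{207}{65}\right) = 6 - \frac{30359}{9880} = \frac{28921}{9880} \approx 2.9272$)
$\left(G + P{\left(-22,m{\left(-3 \right)} \right)}\right) x{\left(15,-5 \right)} = \left(\frac{28921}{9880} + 2 \left(-22\right)\right) 19 = \left(\frac{28921}{9880} - 44\right) 19 = \left(- \frac{405799}{9880}\right) 19 = - \frac{405799}{520}$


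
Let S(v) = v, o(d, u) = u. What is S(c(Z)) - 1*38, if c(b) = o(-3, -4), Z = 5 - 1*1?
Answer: -42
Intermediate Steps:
Z = 4 (Z = 5 - 1 = 4)
c(b) = -4
S(c(Z)) - 1*38 = -4 - 1*38 = -4 - 38 = -42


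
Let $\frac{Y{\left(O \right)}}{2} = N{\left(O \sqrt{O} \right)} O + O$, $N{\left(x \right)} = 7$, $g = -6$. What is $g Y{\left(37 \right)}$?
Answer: $-3552$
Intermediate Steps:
$Y{\left(O \right)} = 16 O$ ($Y{\left(O \right)} = 2 \left(7 O + O\right) = 2 \cdot 8 O = 16 O$)
$g Y{\left(37 \right)} = - 6 \cdot 16 \cdot 37 = \left(-6\right) 592 = -3552$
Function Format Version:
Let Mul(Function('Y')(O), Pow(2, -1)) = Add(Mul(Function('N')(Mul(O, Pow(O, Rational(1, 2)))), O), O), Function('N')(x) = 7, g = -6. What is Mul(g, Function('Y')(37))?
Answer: -3552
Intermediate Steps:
Function('Y')(O) = Mul(16, O) (Function('Y')(O) = Mul(2, Add(Mul(7, O), O)) = Mul(2, Mul(8, O)) = Mul(16, O))
Mul(g, Function('Y')(37)) = Mul(-6, Mul(16, 37)) = Mul(-6, 592) = -3552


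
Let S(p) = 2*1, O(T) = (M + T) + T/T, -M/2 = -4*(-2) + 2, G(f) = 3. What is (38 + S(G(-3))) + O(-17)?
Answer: 4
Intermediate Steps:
M = -20 (M = -2*(-4*(-2) + 2) = -2*(8 + 2) = -2*10 = -20)
O(T) = -19 + T (O(T) = (-20 + T) + T/T = (-20 + T) + 1 = -19 + T)
S(p) = 2
(38 + S(G(-3))) + O(-17) = (38 + 2) + (-19 - 17) = 40 - 36 = 4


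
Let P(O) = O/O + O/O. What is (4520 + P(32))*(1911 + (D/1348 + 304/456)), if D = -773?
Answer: 17474050321/2022 ≈ 8.6420e+6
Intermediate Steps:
P(O) = 2 (P(O) = 1 + 1 = 2)
(4520 + P(32))*(1911 + (D/1348 + 304/456)) = (4520 + 2)*(1911 + (-773/1348 + 304/456)) = 4522*(1911 + (-773*1/1348 + 304*(1/456))) = 4522*(1911 + (-773/1348 + ⅔)) = 4522*(1911 + 377/4044) = 4522*(7728461/4044) = 17474050321/2022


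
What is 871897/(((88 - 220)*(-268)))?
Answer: 871897/35376 ≈ 24.647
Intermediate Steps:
871897/(((88 - 220)*(-268))) = 871897/((-132*(-268))) = 871897/35376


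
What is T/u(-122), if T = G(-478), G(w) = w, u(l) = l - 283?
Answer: 478/405 ≈ 1.1802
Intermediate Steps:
u(l) = -283 + l
T = -478
T/u(-122) = -478/(-283 - 122) = -478/(-405) = -478*(-1/405) = 478/405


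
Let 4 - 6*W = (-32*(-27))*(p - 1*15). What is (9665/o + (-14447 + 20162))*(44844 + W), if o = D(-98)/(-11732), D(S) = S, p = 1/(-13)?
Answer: 14924288589850/273 ≈ 5.4668e+10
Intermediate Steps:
p = -1/13 ≈ -0.076923
W = 84698/39 (W = ⅔ - (-32*(-27))*(-1/13 - 1*15)/6 = ⅔ - 144*(-1/13 - 15) = ⅔ - 144*(-196)/13 = ⅔ - ⅙*(-169344/13) = ⅔ + 28224/13 = 84698/39 ≈ 2171.7)
o = 7/838 (o = -98/(-11732) = -98*(-1/11732) = 7/838 ≈ 0.0083532)
(9665/o + (-14447 + 20162))*(44844 + W) = (9665/(7/838) + (-14447 + 20162))*(44844 + 84698/39) = (9665*(838/7) + 5715)*(1833614/39) = (8099270/7 + 5715)*(1833614/39) = (8139275/7)*(1833614/39) = 14924288589850/273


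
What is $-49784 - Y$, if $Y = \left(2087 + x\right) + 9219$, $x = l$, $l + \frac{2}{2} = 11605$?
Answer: $-72694$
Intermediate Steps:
$l = 11604$ ($l = -1 + 11605 = 11604$)
$x = 11604$
$Y = 22910$ ($Y = \left(2087 + 11604\right) + 9219 = 13691 + 9219 = 22910$)
$-49784 - Y = -49784 - 22910 = -72694$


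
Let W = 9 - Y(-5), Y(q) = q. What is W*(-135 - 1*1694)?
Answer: -25606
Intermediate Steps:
W = 14 (W = 9 - 1*(-5) = 9 + 5 = 14)
W*(-135 - 1*1694) = 14*(-135 - 1*1694) = 14*(-135 - 1694) = 14*(-1829) = -25606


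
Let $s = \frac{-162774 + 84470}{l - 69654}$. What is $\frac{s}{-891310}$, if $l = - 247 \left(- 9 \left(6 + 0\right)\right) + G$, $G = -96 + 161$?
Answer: $- \frac{39152}{25068539405} \approx -1.5618 \cdot 10^{-6}$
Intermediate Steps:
$G = 65$
$l = 13403$ ($l = - 247 \left(- 9 \left(6 + 0\right)\right) + 65 = - 247 \left(\left(-9\right) 6\right) + 65 = \left(-247\right) \left(-54\right) + 65 = 13338 + 65 = 13403$)
$s = \frac{78304}{56251}$ ($s = \frac{-162774 + 84470}{13403 - 69654} = - \frac{78304}{13403 - 69654} = - \frac{78304}{-56251} = \left(-78304\right) \left(- \frac{1}{56251}\right) = \frac{78304}{56251} \approx 1.392$)
$\frac{s}{-891310} = \frac{78304}{56251 \left(-891310\right)} = \frac{78304}{56251} \left(- \frac{1}{891310}\right) = - \frac{39152}{25068539405}$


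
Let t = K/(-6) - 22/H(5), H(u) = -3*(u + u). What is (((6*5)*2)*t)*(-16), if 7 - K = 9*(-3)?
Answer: 4736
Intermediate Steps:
H(u) = -6*u
K = 34 (K = 7 - 9*(-3) = 7 - 1*(-27) = 7 + 27 = 34)
t = -74/15 (t = 34/(-6) - 22/((-6*5)) = 34*(-⅙) - 22/(-30) = -17/3 - 22*(-1/30) = -17/3 + 11/15 = -74/15 ≈ -4.9333)
(((6*5)*2)*t)*(-16) = (((6*5)*2)*(-74/15))*(-16) = ((30*2)*(-74/15))*(-16) = (60*(-74/15))*(-16) = -296*(-16) = 4736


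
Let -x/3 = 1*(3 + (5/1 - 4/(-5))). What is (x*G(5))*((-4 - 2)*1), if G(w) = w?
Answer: 792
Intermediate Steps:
x = -132/5 (x = -3*(3 + (5/1 - 4/(-5))) = -3*(3 + (5*1 - 4*(-1/5))) = -3*(3 + (5 + 4/5)) = -3*(3 + 29/5) = -3*44/5 = -132/5 ≈ -26.400)
(x*G(5))*((-4 - 2)*1) = (-132/5*5)*((-4 - 2)*1) = -(-792) = -132*(-6) = 792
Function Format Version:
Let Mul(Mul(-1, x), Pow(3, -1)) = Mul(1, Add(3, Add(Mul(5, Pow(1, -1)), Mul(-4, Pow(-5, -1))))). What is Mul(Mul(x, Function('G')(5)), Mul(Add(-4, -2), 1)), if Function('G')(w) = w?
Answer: 792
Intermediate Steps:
x = Rational(-132, 5) (x = Mul(-3, Mul(1, Add(3, Add(Mul(5, Pow(1, -1)), Mul(-4, Pow(-5, -1)))))) = Mul(-3, Mul(1, Add(3, Add(Mul(5, 1), Mul(-4, Rational(-1, 5)))))) = Mul(-3, Mul(1, Add(3, Add(5, Rational(4, 5))))) = Mul(-3, Mul(1, Add(3, Rational(29, 5)))) = Mul(-3, Mul(1, Rational(44, 5))) = Mul(-3, Rational(44, 5)) = Rational(-132, 5) ≈ -26.400)
Mul(Mul(x, Function('G')(5)), Mul(Add(-4, -2), 1)) = Mul(Mul(Rational(-132, 5), 5), Mul(Add(-4, -2), 1)) = Mul(-132, Mul(-6, 1)) = Mul(-132, -6) = 792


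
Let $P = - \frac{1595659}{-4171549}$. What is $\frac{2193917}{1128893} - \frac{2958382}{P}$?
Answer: $- \frac{13931705058288527871}{1801328275487} \approx -7.7341 \cdot 10^{6}$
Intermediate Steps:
$P = \frac{1595659}{4171549}$ ($P = \left(-1595659\right) \left(- \frac{1}{4171549}\right) = \frac{1595659}{4171549} \approx 0.38251$)
$\frac{2193917}{1128893} - \frac{2958382}{P} = \frac{2193917}{1128893} - \frac{2958382}{\frac{1595659}{4171549}} = 2193917 \cdot \frac{1}{1128893} - \frac{12341035473718}{1595659} = \frac{2193917}{1128893} - \frac{12341035473718}{1595659} = - \frac{13931705058288527871}{1801328275487}$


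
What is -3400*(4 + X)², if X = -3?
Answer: -3400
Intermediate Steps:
-3400*(4 + X)² = -3400*(4 - 3)² = -3400*1² = -3400*1 = -3400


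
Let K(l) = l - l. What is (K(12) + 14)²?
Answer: 196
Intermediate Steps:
K(l) = 0
(K(12) + 14)² = (0 + 14)² = 14² = 196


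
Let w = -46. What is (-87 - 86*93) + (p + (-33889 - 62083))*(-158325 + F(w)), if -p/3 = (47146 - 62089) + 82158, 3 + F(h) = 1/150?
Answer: 7068164146033/150 ≈ 4.7121e+10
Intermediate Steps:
F(h) = -449/150 (F(h) = -3 + 1/150 = -449/150)
p = -201645 (p = -3*((47146 - 62089) + 82158) = -3*(-14943 + 82158) = -3*67215 = -201645)
(-87 - 86*93) + (p + (-33889 - 62083))*(-158325 + F(w)) = (-87 - 86*93) + (-201645 + (-33889 - 62083))*(-158325 - 449/150) = (-87 - 7998) + (-201645 - 95972)*(-23749199/150) = -8085 - 297617*(-23749199/150) = -8085 + 7068165358783/150 = 7068164146033/150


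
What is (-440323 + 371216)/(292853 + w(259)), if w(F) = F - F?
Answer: -69107/292853 ≈ -0.23598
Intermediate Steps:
w(F) = 0
(-440323 + 371216)/(292853 + w(259)) = (-440323 + 371216)/(292853 + 0) = -69107/292853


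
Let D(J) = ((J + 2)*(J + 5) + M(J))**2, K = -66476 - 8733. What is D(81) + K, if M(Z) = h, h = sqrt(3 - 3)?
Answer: 50875835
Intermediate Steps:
K = -75209
h = 0 (h = sqrt(0) = 0)
M(Z) = 0
D(J) = (2 + J)**2*(5 + J)**2 (D(J) = ((J + 2)*(J + 5) + 0)**2 = ((2 + J)*(5 + J) + 0)**2 = ((2 + J)*(5 + J))**2 = (2 + J)**2*(5 + J)**2)
D(81) + K = (10 + 81**2 + 7*81)**2 - 75209 = (10 + 6561 + 567)**2 - 75209 = 7138**2 - 75209 = 50951044 - 75209 = 50875835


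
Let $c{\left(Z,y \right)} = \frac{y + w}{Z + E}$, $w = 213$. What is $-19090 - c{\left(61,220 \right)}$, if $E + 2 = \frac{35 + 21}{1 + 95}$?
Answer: $- \frac{13654546}{715} \approx -19097.0$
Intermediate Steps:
$E = - \frac{17}{12}$ ($E = -2 + \frac{35 + 21}{1 + 95} = -2 + \frac{56}{96} = -2 + 56 \cdot \frac{1}{96} = -2 + \frac{7}{12} = - \frac{17}{12} \approx -1.4167$)
$c{\left(Z,y \right)} = \frac{213 + y}{- \frac{17}{12} + Z}$ ($c{\left(Z,y \right)} = \frac{y + 213}{Z - \frac{17}{12}} = \frac{213 + y}{- \frac{17}{12} + Z}$)
$-19090 - c{\left(61,220 \right)} = -19090 - \frac{12 \left(213 + 220\right)}{-17 + 12 \cdot 61} = -19090 - 12 \frac{1}{-17 + 732} \cdot 433 = -19090 - 12 \cdot \frac{1}{715} \cdot 433 = -19090 - \frac{5196}{715} = - \frac{13654546}{715}$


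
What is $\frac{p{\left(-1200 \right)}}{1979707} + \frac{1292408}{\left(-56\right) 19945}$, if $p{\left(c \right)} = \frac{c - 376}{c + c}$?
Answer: $- \frac{19189413232589}{16583807568300} \approx -1.1571$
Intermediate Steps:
$p{\left(c \right)} = \frac{-376 + c}{2 c}$
$\frac{p{\left(-1200 \right)}}{1979707} + \frac{1292408}{\left(-56\right) 19945} = \frac{\frac{1}{2} \frac{1}{-1200} \left(-376 - 1200\right)}{1979707} + \frac{1292408}{\left(-56\right) 19945} = \frac{1}{2} \left(- \frac{1}{1200}\right) \left(-1576\right) \frac{1}{1979707} + \frac{1292408}{-1116920} = \frac{197}{300} \cdot \frac{1}{1979707} + 1292408 \left(- \frac{1}{1116920}\right) = \frac{197}{593912100} - \frac{161551}{139615} = - \frac{19189413232589}{16583807568300}$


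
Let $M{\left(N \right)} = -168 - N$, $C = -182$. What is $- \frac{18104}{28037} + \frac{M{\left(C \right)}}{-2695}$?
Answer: $- \frac{7026114}{10794245} \approx -0.65091$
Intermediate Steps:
$- \frac{18104}{28037} + \frac{M{\left(C \right)}}{-2695} = - \frac{18104}{28037} + \frac{-168 - -182}{-2695} = \left(-18104\right) \frac{1}{28037} + \left(-168 + 182\right) \left(- \frac{1}{2695}\right) = - \frac{18104}{28037} + 14 \left(- \frac{1}{2695}\right) = - \frac{18104}{28037} - \frac{2}{385} = - \frac{7026114}{10794245}$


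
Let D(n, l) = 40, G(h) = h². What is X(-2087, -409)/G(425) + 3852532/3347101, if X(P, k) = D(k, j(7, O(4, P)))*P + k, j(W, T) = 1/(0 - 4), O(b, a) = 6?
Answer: 415078636711/604570118125 ≈ 0.68657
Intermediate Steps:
j(W, T) = -¼ (j(W, T) = 1/(-4) = -¼)
X(P, k) = k + 40*P (X(P, k) = 40*P + k = k + 40*P)
X(-2087, -409)/G(425) + 3852532/3347101 = (-409 + 40*(-2087))/(425²) + 3852532/3347101 = (-409 - 83480)/180625 + 3852532*(1/3347101) = -83889*1/180625 + 3852532/3347101 = -83889/180625 + 3852532/3347101 = 415078636711/604570118125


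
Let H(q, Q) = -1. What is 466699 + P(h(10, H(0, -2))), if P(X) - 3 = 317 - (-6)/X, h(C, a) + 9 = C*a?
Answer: 8873355/19 ≈ 4.6702e+5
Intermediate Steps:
h(C, a) = -9 + C*a
P(X) = 320 + 6/X (P(X) = 3 + (317 - (-6)/X) = 3 + (317 + 6/X) = 320 + 6/X)
466699 + P(h(10, H(0, -2))) = 466699 + (320 + 6/(-9 + 10*(-1))) = 466699 + (320 + 6/(-9 - 10)) = 466699 + (320 + 6/(-19)) = 466699 + (320 + 6*(-1/19)) = 466699 + (320 - 6/19) = 466699 + 6074/19 = 8873355/19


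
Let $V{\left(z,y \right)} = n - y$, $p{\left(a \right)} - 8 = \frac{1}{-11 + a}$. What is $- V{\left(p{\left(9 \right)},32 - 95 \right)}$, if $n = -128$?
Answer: $65$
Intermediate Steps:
$p{\left(a \right)} = 8 + \frac{1}{-11 + a}$
$V{\left(z,y \right)} = -128 - y$
$- V{\left(p{\left(9 \right)},32 - 95 \right)} = - (-128 - \left(32 - 95\right)) = - (-128 - -63) = - (-128 + 63) = \left(-1\right) \left(-65\right) = 65$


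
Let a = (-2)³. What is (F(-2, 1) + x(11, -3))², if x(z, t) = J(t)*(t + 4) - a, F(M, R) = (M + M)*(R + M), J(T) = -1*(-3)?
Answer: 225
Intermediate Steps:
a = -8
J(T) = 3
F(M, R) = 2*M*(M + R) (F(M, R) = (2*M)*(M + R) = 2*M*(M + R))
x(z, t) = 20 + 3*t (x(z, t) = 3*(t + 4) - 1*(-8) = 3*(4 + t) + 8 = (12 + 3*t) + 8 = 20 + 3*t)
(F(-2, 1) + x(11, -3))² = (2*(-2)*(-2 + 1) + (20 + 3*(-3)))² = (2*(-2)*(-1) + (20 - 9))² = (4 + 11)² = 15² = 225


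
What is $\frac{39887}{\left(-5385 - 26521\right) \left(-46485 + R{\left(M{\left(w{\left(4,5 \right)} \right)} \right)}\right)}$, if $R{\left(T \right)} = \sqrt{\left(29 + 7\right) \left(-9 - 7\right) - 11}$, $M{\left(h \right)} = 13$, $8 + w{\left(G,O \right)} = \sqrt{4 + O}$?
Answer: $\frac{1854147195}{68944265537672} + \frac{39887 i \sqrt{587}}{68944265537672} \approx 2.6893 \cdot 10^{-5} + 1.4017 \cdot 10^{-8} i$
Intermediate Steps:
$w{\left(G,O \right)} = -8 + \sqrt{4 + O}$
$R{\left(T \right)} = i \sqrt{587}$ ($R{\left(T \right)} = \sqrt{36 \left(-16\right) - 11} = \sqrt{-576 - 11} = \sqrt{-587} = i \sqrt{587}$)
$\frac{39887}{\left(-5385 - 26521\right) \left(-46485 + R{\left(M{\left(w{\left(4,5 \right)} \right)} \right)}\right)} = \frac{39887}{\left(-5385 - 26521\right) \left(-46485 + i \sqrt{587}\right)} = \frac{39887}{\left(-31906\right) \left(-46485 + i \sqrt{587}\right)} = \frac{39887}{1483150410 - 31906 i \sqrt{587}}$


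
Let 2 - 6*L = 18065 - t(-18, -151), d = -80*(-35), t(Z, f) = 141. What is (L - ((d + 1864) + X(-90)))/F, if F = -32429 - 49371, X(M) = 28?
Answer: 7679/81800 ≈ 0.093875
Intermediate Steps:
d = 2800
L = -2987 (L = 1/3 - (18065 - 1*141)/6 = 1/3 - (18065 - 141)/6 = 1/3 - 1/6*17924 = 1/3 - 8962/3 = -2987)
F = -81800
(L - ((d + 1864) + X(-90)))/F = (-2987 - ((2800 + 1864) + 28))/(-81800) = (-2987 - (4664 + 28))*(-1/81800) = (-2987 - 1*4692)*(-1/81800) = (-2987 - 4692)*(-1/81800) = -7679*(-1/81800) = 7679/81800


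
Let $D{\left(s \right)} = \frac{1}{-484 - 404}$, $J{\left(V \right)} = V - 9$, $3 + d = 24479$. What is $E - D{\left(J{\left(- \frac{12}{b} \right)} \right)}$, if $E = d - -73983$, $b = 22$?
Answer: $\frac{87431593}{888} \approx 98459.0$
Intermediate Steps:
$d = 24476$ ($d = -3 + 24479 = 24476$)
$J{\left(V \right)} = -9 + V$
$D{\left(s \right)} = - \frac{1}{888}$ ($D{\left(s \right)} = \frac{1}{-888} = - \frac{1}{888}$)
$E = 98459$ ($E = 24476 - -73983 = 24476 + 73983 = 98459$)
$E - D{\left(J{\left(- \frac{12}{b} \right)} \right)} = 98459 - - \frac{1}{888} = 98459 + \frac{1}{888} = \frac{87431593}{888}$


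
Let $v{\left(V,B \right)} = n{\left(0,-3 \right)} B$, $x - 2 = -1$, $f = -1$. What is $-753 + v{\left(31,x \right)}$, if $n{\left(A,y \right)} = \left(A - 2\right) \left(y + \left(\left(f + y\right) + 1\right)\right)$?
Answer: $-741$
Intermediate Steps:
$x = 1$ ($x = 2 - 1 = 1$)
$n{\left(A,y \right)} = 2 y \left(-2 + A\right)$ ($n{\left(A,y \right)} = \left(A - 2\right) \left(y + \left(\left(-1 + y\right) + 1\right)\right) = \left(-2 + A\right) \left(y + y\right) = \left(-2 + A\right) 2 y = 2 y \left(-2 + A\right)$)
$v{\left(V,B \right)} = 12 B$ ($v{\left(V,B \right)} = 2 \left(-3\right) \left(-2 + 0\right) B = 2 \left(-3\right) \left(-2\right) B = 12 B$)
$-753 + v{\left(31,x \right)} = -753 + 12 \cdot 1 = -753 + 12 = -741$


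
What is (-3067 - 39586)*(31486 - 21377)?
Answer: -431179177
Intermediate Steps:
(-3067 - 39586)*(31486 - 21377) = -42653*10109 = -431179177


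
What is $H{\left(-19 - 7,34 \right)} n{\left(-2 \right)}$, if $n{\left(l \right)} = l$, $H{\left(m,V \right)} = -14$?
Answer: $28$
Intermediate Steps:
$H{\left(-19 - 7,34 \right)} n{\left(-2 \right)} = \left(-14\right) \left(-2\right) = 28$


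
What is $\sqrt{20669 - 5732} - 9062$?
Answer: $-9062 + \sqrt{14937} \approx -8939.8$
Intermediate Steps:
$\sqrt{20669 - 5732} - 9062 = \sqrt{14937} - 9062 = -9062 + \sqrt{14937}$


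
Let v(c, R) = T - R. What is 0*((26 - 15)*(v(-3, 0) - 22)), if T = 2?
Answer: 0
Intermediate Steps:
v(c, R) = 2 - R
0*((26 - 15)*(v(-3, 0) - 22)) = 0*((26 - 15)*((2 - 1*0) - 22)) = 0*(11*((2 + 0) - 22)) = 0*(11*(2 - 22)) = 0*(11*(-20)) = 0*(-220) = 0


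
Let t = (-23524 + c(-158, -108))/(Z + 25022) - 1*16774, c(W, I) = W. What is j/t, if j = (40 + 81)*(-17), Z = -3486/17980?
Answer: 42064908919/343041611438 ≈ 0.12262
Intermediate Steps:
Z = -1743/8990 (Z = -3486*1/17980 = -1743/8990 ≈ -0.19388)
j = -2057 (j = 121*(-17) = -2057)
t = -3773457725818/224946037 (t = (-23524 - 158)/(-1743/8990 + 25022) - 1*16774 = -23682/224946037/8990 - 16774 = -23682*8990/224946037 - 16774 = -212901180/224946037 - 16774 = -3773457725818/224946037 ≈ -16775.)
j/t = -2057/(-3773457725818/224946037) = -2057*(-224946037/3773457725818) = 42064908919/343041611438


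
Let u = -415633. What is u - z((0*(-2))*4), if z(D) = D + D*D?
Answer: -415633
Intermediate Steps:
z(D) = D + D²
u - z((0*(-2))*4) = -415633 - (0*(-2))*4*(1 + (0*(-2))*4) = -415633 - 0*4*(1 + 0*4) = -415633 - 0*(1 + 0) = -415633 - 0 = -415633 - 1*0 = -415633 + 0 = -415633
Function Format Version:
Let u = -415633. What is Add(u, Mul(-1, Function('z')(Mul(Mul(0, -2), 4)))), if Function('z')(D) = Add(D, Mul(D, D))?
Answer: -415633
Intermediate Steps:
Function('z')(D) = Add(D, Pow(D, 2))
Add(u, Mul(-1, Function('z')(Mul(Mul(0, -2), 4)))) = Add(-415633, Mul(-1, Mul(Mul(Mul(0, -2), 4), Add(1, Mul(Mul(0, -2), 4))))) = Add(-415633, Mul(-1, Mul(Mul(0, 4), Add(1, Mul(0, 4))))) = Add(-415633, Mul(-1, Mul(0, Add(1, 0)))) = Add(-415633, Mul(-1, Mul(0, 1))) = Add(-415633, Mul(-1, 0)) = Add(-415633, 0) = -415633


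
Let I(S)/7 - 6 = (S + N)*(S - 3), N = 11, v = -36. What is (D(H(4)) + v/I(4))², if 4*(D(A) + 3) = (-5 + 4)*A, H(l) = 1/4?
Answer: 6723649/614656 ≈ 10.939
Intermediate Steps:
H(l) = ¼
D(A) = -3 - A/4 (D(A) = -3 + ((-5 + 4)*A)/4 = -3 + (-A)/4 = -3 - A/4)
I(S) = 42 + 7*(-3 + S)*(11 + S) (I(S) = 42 + 7*((S + 11)*(S - 3)) = 42 + 7*((11 + S)*(-3 + S)) = 42 + 7*((-3 + S)*(11 + S)) = 42 + 7*(-3 + S)*(11 + S))
(D(H(4)) + v/I(4))² = ((-3 - ¼*¼) - 36/(-189 + 7*4² + 56*4))² = ((-3 - 1/16) - 36/(-189 + 7*16 + 224))² = (-49/16 - 36/(-189 + 112 + 224))² = (-49/16 - 36/147)² = (-49/16 - 36*1/147)² = (-49/16 - 12/49)² = (-2593/784)² = 6723649/614656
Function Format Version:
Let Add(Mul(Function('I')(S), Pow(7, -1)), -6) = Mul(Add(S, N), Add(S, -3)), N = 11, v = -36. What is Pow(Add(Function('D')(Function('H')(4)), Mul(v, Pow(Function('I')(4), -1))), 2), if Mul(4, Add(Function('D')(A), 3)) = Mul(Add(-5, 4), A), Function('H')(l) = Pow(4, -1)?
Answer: Rational(6723649, 614656) ≈ 10.939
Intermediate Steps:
Function('H')(l) = Rational(1, 4)
Function('D')(A) = Add(-3, Mul(Rational(-1, 4), A)) (Function('D')(A) = Add(-3, Mul(Rational(1, 4), Mul(Add(-5, 4), A))) = Add(-3, Mul(Rational(1, 4), Mul(-1, A))) = Add(-3, Mul(Rational(-1, 4), A)))
Function('I')(S) = Add(42, Mul(7, Add(-3, S), Add(11, S))) (Function('I')(S) = Add(42, Mul(7, Mul(Add(S, 11), Add(S, -3)))) = Add(42, Mul(7, Mul(Add(11, S), Add(-3, S)))) = Add(42, Mul(7, Mul(Add(-3, S), Add(11, S)))) = Add(42, Mul(7, Add(-3, S), Add(11, S))))
Pow(Add(Function('D')(Function('H')(4)), Mul(v, Pow(Function('I')(4), -1))), 2) = Pow(Add(Add(-3, Mul(Rational(-1, 4), Rational(1, 4))), Mul(-36, Pow(Add(-189, Mul(7, Pow(4, 2)), Mul(56, 4)), -1))), 2) = Pow(Add(Add(-3, Rational(-1, 16)), Mul(-36, Pow(Add(-189, Mul(7, 16), 224), -1))), 2) = Pow(Add(Rational(-49, 16), Mul(-36, Pow(Add(-189, 112, 224), -1))), 2) = Pow(Add(Rational(-49, 16), Mul(-36, Pow(147, -1))), 2) = Pow(Add(Rational(-49, 16), Mul(-36, Rational(1, 147))), 2) = Pow(Add(Rational(-49, 16), Rational(-12, 49)), 2) = Pow(Rational(-2593, 784), 2) = Rational(6723649, 614656)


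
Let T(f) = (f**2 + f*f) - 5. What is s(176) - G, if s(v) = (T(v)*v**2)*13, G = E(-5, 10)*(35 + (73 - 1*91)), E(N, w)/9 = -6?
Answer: 24945314454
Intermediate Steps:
T(f) = -5 + 2*f**2 (T(f) = (f**2 + f**2) - 5 = 2*f**2 - 5 = -5 + 2*f**2)
E(N, w) = -54 (E(N, w) = 9*(-6) = -54)
G = -918 (G = -54*(35 + (73 - 1*91)) = -54*(35 + (73 - 91)) = -54*(35 - 18) = -54*17 = -918)
s(v) = 13*v**2*(-5 + 2*v**2) (s(v) = ((-5 + 2*v**2)*v**2)*13 = (v**2*(-5 + 2*v**2))*13 = 13*v**2*(-5 + 2*v**2))
s(176) - G = 176**2*(-65 + 26*176**2) - 1*(-918) = 30976*(-65 + 26*30976) + 918 = 30976*(-65 + 805376) + 918 = 30976*805311 + 918 = 24945313536 + 918 = 24945314454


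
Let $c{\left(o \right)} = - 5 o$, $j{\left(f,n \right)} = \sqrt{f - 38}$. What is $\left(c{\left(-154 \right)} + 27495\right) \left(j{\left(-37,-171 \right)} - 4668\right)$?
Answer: $-131941020 + 141325 i \sqrt{3} \approx -1.3194 \cdot 10^{8} + 2.4478 \cdot 10^{5} i$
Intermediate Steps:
$j{\left(f,n \right)} = \sqrt{-38 + f}$
$\left(c{\left(-154 \right)} + 27495\right) \left(j{\left(-37,-171 \right)} - 4668\right) = \left(\left(-5\right) \left(-154\right) + 27495\right) \left(\sqrt{-38 - 37} - 4668\right) = \left(770 + 27495\right) \left(\sqrt{-75} - 4668\right) = 28265 \left(5 i \sqrt{3} - 4668\right) = 28265 \left(-4668 + 5 i \sqrt{3}\right) = -131941020 + 141325 i \sqrt{3}$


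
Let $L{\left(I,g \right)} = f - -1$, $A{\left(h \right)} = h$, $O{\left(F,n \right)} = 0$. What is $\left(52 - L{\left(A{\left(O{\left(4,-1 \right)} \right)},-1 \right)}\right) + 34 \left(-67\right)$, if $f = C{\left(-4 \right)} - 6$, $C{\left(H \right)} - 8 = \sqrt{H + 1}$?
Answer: $-2229 - i \sqrt{3} \approx -2229.0 - 1.732 i$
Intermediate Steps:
$C{\left(H \right)} = 8 + \sqrt{1 + H}$ ($C{\left(H \right)} = 8 + \sqrt{H + 1} = 8 + \sqrt{1 + H}$)
$f = 2 + i \sqrt{3}$ ($f = \left(8 + \sqrt{1 - 4}\right) - 6 = \left(8 + \sqrt{-3}\right) - 6 = \left(8 + i \sqrt{3}\right) - 6 = 2 + i \sqrt{3} \approx 2.0 + 1.732 i$)
$L{\left(I,g \right)} = 3 + i \sqrt{3}$ ($L{\left(I,g \right)} = \left(2 + i \sqrt{3}\right) - -1 = \left(2 + i \sqrt{3}\right) + 1 = 3 + i \sqrt{3}$)
$\left(52 - L{\left(A{\left(O{\left(4,-1 \right)} \right)},-1 \right)}\right) + 34 \left(-67\right) = \left(52 - \left(3 + i \sqrt{3}\right)\right) + 34 \left(-67\right) = \left(52 - \left(3 + i \sqrt{3}\right)\right) - 2278 = \left(49 - i \sqrt{3}\right) - 2278 = -2229 - i \sqrt{3}$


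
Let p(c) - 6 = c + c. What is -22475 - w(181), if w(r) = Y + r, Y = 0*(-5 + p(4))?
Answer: -22656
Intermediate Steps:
p(c) = 6 + 2*c (p(c) = 6 + (c + c) = 6 + 2*c)
Y = 0 (Y = 0*(-5 + (6 + 2*4)) = 0*(-5 + (6 + 8)) = 0*(-5 + 14) = 0*9 = 0)
w(r) = r (w(r) = 0 + r = r)
-22475 - w(181) = -22475 - 1*181 = -22475 - 181 = -22656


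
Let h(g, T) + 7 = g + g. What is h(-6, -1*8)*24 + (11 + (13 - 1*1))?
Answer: -433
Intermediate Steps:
h(g, T) = -7 + 2*g (h(g, T) = -7 + (g + g) = -7 + 2*g)
h(-6, -1*8)*24 + (11 + (13 - 1*1)) = (-7 + 2*(-6))*24 + (11 + (13 - 1*1)) = (-7 - 12)*24 + (11 + (13 - 1)) = -19*24 + (11 + 12) = -456 + 23 = -433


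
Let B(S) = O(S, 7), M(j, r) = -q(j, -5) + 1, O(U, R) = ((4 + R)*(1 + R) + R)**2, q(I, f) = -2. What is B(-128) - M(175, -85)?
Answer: 9022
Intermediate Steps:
O(U, R) = (R + (1 + R)*(4 + R))**2 (O(U, R) = ((1 + R)*(4 + R) + R)**2 = (R + (1 + R)*(4 + R))**2)
M(j, r) = 3 (M(j, r) = -1*(-2) + 1 = 2 + 1 = 3)
B(S) = 9025 (B(S) = (4 + 7**2 + 6*7)**2 = (4 + 49 + 42)**2 = 95**2 = 9025)
B(-128) - M(175, -85) = 9025 - 1*3 = 9025 - 3 = 9022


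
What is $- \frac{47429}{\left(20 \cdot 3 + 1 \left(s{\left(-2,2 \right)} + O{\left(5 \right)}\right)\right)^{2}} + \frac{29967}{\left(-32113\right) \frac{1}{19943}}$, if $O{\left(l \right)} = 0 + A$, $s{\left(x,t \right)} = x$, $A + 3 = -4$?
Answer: $- \frac{91527271174}{4913289} \approx -18629.0$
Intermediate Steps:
$A = -7$ ($A = -3 - 4 = -7$)
$O{\left(l \right)} = -7$ ($O{\left(l \right)} = 0 - 7 = -7$)
$- \frac{47429}{\left(20 \cdot 3 + 1 \left(s{\left(-2,2 \right)} + O{\left(5 \right)}\right)\right)^{2}} + \frac{29967}{\left(-32113\right) \frac{1}{19943}} = - \frac{47429}{\left(20 \cdot 3 + 1 \left(-2 - 7\right)\right)^{2}} + \frac{29967}{\left(-32113\right) \frac{1}{19943}} = - \frac{47429}{\left(60 + 1 \left(-9\right)\right)^{2}} + \frac{29967}{\left(-32113\right) \frac{1}{19943}} = - \frac{47429}{\left(60 - 9\right)^{2}} + \frac{29967}{- \frac{32113}{19943}} = - \frac{47429}{51^{2}} + 29967 \left(- \frac{19943}{32113}\right) = - \frac{47429}{2601} - \frac{597631881}{32113} = - \frac{91527271174}{4913289}$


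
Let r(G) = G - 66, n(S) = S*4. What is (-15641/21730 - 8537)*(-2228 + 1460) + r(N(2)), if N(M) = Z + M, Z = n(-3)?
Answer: 71240640244/10865 ≈ 6.5569e+6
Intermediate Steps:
n(S) = 4*S
Z = -12 (Z = 4*(-3) = -12)
N(M) = -12 + M
r(G) = -66 + G
(-15641/21730 - 8537)*(-2228 + 1460) + r(N(2)) = (-15641/21730 - 8537)*(-2228 + 1460) + (-66 + (-12 + 2)) = (-15641*1/21730 - 8537)*(-768) + (-66 - 10) = (-15641/21730 - 8537)*(-768) - 76 = -185524651/21730*(-768) - 76 = 71241465984/10865 - 76 = 71240640244/10865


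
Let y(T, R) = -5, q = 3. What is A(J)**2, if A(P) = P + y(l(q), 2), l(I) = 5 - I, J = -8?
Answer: 169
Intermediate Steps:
A(P) = -5 + P (A(P) = P - 5 = -5 + P)
A(J)**2 = (-5 - 8)**2 = (-13)**2 = 169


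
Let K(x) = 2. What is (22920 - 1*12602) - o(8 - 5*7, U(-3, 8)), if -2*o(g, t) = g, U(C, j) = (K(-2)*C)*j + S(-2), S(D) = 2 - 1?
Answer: 20609/2 ≈ 10305.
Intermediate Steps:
S(D) = 1
U(C, j) = 1 + 2*C*j (U(C, j) = (2*C)*j + 1 = 2*C*j + 1 = 1 + 2*C*j)
o(g, t) = -g/2
(22920 - 1*12602) - o(8 - 5*7, U(-3, 8)) = (22920 - 1*12602) - (-1)*(8 - 5*7)/2 = (22920 - 12602) - (-1)*(8 - 35)/2 = 10318 - (-1)*(-27)/2 = 10318 - 1*27/2 = 10318 - 27/2 = 20609/2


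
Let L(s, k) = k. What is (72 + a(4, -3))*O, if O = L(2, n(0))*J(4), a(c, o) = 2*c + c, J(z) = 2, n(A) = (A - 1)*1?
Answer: -168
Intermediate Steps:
n(A) = -1 + A (n(A) = (-1 + A)*1 = -1 + A)
a(c, o) = 3*c
O = -2 (O = (-1 + 0)*2 = -1*2 = -2)
(72 + a(4, -3))*O = (72 + 3*4)*(-2) = (72 + 12)*(-2) = 84*(-2) = -168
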